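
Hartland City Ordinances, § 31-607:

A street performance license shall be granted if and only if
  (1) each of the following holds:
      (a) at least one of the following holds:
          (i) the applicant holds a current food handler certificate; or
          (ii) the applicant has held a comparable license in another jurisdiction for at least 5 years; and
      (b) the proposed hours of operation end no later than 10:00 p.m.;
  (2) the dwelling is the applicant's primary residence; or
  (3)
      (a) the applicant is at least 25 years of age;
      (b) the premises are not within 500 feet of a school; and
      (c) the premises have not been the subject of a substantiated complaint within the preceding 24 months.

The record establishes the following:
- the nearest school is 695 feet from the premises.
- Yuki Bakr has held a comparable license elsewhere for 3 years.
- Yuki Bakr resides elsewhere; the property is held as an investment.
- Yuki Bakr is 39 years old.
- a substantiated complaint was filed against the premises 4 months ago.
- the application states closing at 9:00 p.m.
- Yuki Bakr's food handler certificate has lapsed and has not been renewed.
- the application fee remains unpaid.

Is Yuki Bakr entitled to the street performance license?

No — denied.

(i) food handler cert. — fails.
(ii) prior license ≥ 5 yr — not met.
(a): F OR F → false.
(b) closes by 10 p.m. — met.
(1): F AND T → false.
(2) primary residence — not met.
(a) age ≥ 25 — satisfied.
(b) ≥500 ft from school — satisfied.
(c) no complaint in 24 mo. — not satisfied.
(3) = T AND T AND F = false.
Overall = F OR F OR F = false.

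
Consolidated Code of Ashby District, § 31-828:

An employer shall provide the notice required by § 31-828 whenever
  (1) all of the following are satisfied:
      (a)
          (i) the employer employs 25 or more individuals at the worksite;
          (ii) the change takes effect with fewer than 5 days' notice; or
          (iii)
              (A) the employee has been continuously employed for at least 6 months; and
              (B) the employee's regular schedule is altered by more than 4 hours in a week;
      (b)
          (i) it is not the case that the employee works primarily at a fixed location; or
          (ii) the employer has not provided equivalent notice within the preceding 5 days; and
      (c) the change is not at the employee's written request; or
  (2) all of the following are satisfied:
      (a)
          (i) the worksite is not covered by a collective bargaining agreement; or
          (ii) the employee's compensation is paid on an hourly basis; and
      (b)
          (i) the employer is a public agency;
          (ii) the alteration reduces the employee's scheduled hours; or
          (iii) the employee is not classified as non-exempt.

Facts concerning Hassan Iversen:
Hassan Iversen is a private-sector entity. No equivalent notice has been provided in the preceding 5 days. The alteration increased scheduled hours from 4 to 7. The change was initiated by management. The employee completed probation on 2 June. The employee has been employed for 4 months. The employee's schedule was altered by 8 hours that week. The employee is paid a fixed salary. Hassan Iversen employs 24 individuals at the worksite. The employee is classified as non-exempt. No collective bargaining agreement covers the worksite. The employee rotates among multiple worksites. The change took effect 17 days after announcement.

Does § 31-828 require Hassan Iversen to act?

No — not required.

(i) ≥ 25 at site — not met.
(ii) < 5 days' notice — not met.
(A) tenure ≥ 6 mo. — fails.
(B) schedule shift > 4h — holds.
(iii): F AND T → false.
(a) = F OR F OR F = false.
(i) not (fixed location) — holds.
(ii) no recent notice — met.
(b): T OR T → true.
(c) not employee-requested — satisfied.
(1) = F AND T AND T = false.
(i) no CBA — satisfied.
(ii) hourly-paid — fails.
(a): T OR F → true.
(i) public agency — fails.
(ii) hours reduced — not satisfied.
(iii) not (non-exempt) — not satisfied.
(b): F OR F OR F → false.
(2) = T AND F = false.
Overall = F OR F = false.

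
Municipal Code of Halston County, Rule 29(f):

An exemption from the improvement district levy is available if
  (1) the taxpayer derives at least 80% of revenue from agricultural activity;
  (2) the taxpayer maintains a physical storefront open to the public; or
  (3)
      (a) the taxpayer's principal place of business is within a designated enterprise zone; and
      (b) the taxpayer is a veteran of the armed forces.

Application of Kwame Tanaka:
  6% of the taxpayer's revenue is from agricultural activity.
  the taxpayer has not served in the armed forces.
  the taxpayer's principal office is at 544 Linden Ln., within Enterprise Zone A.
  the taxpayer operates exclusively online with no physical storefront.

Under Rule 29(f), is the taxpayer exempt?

(1) ≥80% agricultural — fails.
(2) has storefront — not met.
(a) in enterprise zone — satisfied.
(b) veteran — not met.
(3) = T AND F = false.
Overall = F OR F OR F = false.

No — not exempt.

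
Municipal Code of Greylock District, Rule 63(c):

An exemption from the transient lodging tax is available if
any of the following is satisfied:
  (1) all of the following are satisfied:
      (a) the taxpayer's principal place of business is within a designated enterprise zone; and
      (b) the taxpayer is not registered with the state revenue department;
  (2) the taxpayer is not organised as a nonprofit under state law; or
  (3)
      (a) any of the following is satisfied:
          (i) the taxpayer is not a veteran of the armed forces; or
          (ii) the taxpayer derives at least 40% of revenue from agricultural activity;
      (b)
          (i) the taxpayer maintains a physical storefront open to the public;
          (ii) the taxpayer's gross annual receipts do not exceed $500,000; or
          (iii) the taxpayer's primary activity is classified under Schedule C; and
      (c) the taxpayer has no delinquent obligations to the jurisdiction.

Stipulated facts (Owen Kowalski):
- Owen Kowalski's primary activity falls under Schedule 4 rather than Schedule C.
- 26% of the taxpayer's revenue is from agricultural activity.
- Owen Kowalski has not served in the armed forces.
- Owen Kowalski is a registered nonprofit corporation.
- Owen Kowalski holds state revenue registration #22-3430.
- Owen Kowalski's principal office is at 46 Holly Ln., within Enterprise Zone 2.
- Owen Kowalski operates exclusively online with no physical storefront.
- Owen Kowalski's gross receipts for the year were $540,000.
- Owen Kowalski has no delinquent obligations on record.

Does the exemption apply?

No — not exempt.

(a) in enterprise zone — satisfied.
(b) not (state-registered) — not satisfied.
(1): T AND F → false.
(2) not (nonprofit) — fails.
(i) not (veteran) — holds.
(ii) ≥40% agricultural — fails.
(a): T OR F → true.
(i) has storefront — not met.
(ii) receipts ≤ $500,000 — not met.
(iii) Schedule C activity — fails.
(b): F OR F OR F → false.
(c) no delinquency — satisfied.
So (3) is not satisfied (T AND F AND T).
Overall = F OR F OR F = false.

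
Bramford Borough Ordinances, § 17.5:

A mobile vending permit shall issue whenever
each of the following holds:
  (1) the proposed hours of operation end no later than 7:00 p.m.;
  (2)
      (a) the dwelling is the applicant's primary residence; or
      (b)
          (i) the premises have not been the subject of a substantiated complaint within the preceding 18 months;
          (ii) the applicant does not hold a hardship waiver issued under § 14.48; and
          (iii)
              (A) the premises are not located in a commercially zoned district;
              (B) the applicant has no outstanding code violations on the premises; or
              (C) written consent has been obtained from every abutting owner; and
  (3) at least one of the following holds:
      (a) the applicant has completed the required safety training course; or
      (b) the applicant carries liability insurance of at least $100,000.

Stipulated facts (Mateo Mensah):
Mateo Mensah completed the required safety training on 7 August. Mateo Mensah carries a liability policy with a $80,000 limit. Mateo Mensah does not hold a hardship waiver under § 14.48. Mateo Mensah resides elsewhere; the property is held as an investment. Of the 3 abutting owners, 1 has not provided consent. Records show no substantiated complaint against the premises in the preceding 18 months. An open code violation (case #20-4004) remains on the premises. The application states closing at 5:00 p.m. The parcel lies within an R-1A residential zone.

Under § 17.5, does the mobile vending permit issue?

Yes — granted.

(1) closes by 7 p.m. — met.
(a) primary residence — fails.
(i) no complaint in 18 mo. — holds.
(ii) not (hardship waiver) — holds.
(A) not (commercially zoned) — holds.
(B) no code violations — not satisfied.
(C) all abutters consent — fails.
(iii) = T OR F OR F = true.
(b) = T AND T AND T = true.
(2) = F OR T = true.
(a) safety training — holds.
(b) insurance ≥ $100,000 — not satisfied.
(3): T OR F → true.
So Overall is satisfied (T AND T AND T).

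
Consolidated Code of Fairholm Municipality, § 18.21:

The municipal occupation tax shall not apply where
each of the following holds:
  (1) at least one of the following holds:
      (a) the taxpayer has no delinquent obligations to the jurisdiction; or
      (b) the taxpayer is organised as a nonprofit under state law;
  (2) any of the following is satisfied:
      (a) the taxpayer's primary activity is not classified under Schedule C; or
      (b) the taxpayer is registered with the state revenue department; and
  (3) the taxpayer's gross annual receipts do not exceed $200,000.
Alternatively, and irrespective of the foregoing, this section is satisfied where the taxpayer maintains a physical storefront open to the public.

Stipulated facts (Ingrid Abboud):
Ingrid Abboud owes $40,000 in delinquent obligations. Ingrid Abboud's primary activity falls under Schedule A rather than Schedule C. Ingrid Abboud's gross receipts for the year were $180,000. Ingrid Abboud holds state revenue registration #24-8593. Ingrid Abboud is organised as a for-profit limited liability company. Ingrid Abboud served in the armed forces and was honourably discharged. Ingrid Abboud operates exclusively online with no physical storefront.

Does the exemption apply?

No — not exempt.

(a) no delinquency — fails.
(b) nonprofit — not satisfied.
(1) = F OR F = false.
(a) not (Schedule C activity) — met.
(b) state-registered — met.
So (2) is satisfied (T OR T).
(3) receipts ≤ $200,000 — holds.
Overall = F AND T AND T = false.
Exception (has storefront) — not satisfied.
Result: main false OR exception false → false.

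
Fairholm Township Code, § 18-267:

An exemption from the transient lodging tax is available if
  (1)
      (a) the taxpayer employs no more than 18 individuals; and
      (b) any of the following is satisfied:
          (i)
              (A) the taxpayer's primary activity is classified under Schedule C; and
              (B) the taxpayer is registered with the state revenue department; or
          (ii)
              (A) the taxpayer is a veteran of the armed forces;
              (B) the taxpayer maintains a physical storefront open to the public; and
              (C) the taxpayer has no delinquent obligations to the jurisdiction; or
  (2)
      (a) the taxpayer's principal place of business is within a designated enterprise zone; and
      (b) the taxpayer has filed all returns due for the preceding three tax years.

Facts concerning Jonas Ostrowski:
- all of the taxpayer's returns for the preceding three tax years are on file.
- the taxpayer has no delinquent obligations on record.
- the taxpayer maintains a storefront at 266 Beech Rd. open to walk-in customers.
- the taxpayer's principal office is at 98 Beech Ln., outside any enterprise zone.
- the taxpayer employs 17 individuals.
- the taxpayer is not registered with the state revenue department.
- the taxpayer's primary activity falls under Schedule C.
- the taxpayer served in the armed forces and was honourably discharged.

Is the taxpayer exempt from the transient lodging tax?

Yes — exempt.

(a) ≤ 18 employees — satisfied.
(A) Schedule C activity — holds.
(B) state-registered — not met.
(i) = T AND F = false.
(A) veteran — met.
(B) has storefront — holds.
(C) no delinquency — satisfied.
So (ii) is satisfied (T AND T AND T).
So (b) is satisfied (F OR T).
(1): T AND T → true.
(a) in enterprise zone — not met.
(b) returns current — holds.
(2): F AND T → false.
Overall: T OR F → true.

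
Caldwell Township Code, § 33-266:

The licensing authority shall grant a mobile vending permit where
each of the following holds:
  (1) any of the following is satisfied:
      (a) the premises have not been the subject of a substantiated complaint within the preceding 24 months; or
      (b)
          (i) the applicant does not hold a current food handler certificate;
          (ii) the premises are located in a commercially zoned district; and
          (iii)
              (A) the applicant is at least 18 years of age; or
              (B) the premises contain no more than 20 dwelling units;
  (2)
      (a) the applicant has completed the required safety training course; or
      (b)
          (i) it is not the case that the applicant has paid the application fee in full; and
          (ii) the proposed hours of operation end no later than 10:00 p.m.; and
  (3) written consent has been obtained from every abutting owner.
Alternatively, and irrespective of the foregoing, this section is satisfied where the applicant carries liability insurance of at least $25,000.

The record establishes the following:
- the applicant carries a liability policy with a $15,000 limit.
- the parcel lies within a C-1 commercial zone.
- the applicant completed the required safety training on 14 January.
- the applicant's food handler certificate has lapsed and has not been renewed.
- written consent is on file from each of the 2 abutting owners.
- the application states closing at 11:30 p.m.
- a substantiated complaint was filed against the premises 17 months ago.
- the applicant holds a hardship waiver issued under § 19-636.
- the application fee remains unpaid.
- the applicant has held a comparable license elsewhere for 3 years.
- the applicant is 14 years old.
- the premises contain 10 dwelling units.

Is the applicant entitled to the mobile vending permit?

Yes — granted.

(a) no complaint in 24 mo. — not satisfied.
(i) not (food handler cert.) — holds.
(ii) commercially zoned — met.
(A) age ≥ 18 — not met.
(B) ≤ 20 units — met.
(iii) = F OR T = true.
So (b) is satisfied (T AND T AND T).
So (1) is satisfied (F OR T).
(a) safety training — met.
(i) not (fee paid) — holds.
(ii) closes by 10 p.m. — fails.
So (b) is not satisfied (T AND F).
So (2) is satisfied (T OR F).
(3) all abutters consent — satisfied.
Overall = T AND T AND T = true.
Exception (insurance ≥ $25,000) — not satisfied.
Result: main true OR exception false → true.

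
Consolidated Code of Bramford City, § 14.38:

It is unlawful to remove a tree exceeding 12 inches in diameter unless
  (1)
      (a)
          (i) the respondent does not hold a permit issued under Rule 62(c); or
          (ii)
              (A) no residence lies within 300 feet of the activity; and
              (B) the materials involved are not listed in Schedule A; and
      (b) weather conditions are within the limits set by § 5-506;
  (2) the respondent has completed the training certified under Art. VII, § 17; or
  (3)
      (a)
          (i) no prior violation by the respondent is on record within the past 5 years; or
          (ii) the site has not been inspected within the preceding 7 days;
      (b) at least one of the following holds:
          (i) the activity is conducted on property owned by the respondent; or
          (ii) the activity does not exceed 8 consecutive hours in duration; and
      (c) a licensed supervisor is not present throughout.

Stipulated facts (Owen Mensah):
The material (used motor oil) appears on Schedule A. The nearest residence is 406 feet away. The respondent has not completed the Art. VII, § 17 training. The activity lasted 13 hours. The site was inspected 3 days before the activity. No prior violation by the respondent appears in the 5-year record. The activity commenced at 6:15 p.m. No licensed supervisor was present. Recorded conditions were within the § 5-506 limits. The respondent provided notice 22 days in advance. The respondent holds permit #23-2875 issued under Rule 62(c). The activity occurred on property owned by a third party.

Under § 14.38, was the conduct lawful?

(i) not (holds permit) — not satisfied.
(A) no residence in 300 ft — met.
(B) not (Schedule A material) — not satisfied.
So (ii) is not satisfied (T AND F).
So (a) is not satisfied (F OR F).
(b) weather ok — satisfied.
(1): F AND T → false.
(2) training certified — not satisfied.
(i) no prior violation — holds.
(ii) not (site inspected) — not met.
So (a) is satisfied (T OR F).
(i) own property — not met.
(ii) ≤ 8 hrs duration — not satisfied.
So (b) is not satisfied (F OR F).
(c) not (supervisor present) — holds.
(3): T AND F AND T → false.
Overall = F OR F OR F = false.

No — unlawful.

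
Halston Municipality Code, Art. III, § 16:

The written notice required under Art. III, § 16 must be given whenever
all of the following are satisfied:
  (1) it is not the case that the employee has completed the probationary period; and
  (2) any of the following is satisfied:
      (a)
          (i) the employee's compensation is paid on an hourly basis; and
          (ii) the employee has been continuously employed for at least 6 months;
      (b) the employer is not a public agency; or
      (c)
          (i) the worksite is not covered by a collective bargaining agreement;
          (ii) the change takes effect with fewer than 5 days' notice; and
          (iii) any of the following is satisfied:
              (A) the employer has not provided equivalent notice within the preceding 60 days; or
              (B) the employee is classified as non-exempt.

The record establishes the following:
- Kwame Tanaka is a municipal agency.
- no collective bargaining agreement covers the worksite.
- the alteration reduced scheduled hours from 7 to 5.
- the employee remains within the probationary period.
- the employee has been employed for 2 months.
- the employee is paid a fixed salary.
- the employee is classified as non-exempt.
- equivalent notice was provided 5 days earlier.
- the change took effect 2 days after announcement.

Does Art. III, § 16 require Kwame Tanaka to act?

Yes — required.

(1) not (past probation) — met.
(i) hourly-paid — not met.
(ii) tenure ≥ 6 mo. — fails.
(a): F AND F → false.
(b) not (public agency) — not met.
(i) no CBA — satisfied.
(ii) < 5 days' notice — holds.
(A) no recent notice — not met.
(B) non-exempt — met.
(iii) = F OR T = true.
(c): T AND T AND T → true.
So (2) is satisfied (F OR F OR T).
Overall = T AND T = true.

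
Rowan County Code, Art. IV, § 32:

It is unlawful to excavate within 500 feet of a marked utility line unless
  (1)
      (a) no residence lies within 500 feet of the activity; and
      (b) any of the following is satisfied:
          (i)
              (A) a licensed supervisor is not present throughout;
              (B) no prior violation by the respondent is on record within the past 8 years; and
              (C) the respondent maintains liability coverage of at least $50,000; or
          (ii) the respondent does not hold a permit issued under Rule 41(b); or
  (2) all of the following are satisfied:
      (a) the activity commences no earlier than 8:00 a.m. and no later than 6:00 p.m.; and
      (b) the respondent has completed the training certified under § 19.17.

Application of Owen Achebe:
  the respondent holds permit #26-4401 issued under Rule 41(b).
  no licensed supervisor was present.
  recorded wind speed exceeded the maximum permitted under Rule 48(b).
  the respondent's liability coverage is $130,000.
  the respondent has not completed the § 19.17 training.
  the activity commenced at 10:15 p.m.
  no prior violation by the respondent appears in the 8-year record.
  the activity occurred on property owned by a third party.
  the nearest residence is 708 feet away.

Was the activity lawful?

(a) no residence in 500 ft — met.
(A) not (supervisor present) — met.
(B) no prior violation — holds.
(C) coverage ≥ $50,000 — holds.
So (i) is satisfied (T AND T AND T).
(ii) not (holds permit) — fails.
(b): T OR F → true.
So (1) is satisfied (T AND T).
(a) start within hours — not satisfied.
(b) training certified — fails.
(2): F AND F → false.
Overall: T OR F → true.

Yes — lawful.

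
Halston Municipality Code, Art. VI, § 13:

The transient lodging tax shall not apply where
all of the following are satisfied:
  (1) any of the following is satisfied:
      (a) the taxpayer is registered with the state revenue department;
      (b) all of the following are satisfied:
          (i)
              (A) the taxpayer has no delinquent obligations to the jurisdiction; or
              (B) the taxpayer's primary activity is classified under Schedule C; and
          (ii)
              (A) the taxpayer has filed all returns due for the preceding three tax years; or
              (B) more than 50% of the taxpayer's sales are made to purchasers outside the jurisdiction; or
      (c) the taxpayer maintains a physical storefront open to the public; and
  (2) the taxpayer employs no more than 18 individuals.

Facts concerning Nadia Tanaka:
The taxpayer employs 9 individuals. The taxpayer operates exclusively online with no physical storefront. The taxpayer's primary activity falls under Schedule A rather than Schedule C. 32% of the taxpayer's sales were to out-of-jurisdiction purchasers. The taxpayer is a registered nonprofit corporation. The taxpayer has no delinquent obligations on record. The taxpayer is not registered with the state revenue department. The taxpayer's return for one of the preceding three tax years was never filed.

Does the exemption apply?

No — not exempt.

(a) state-registered — fails.
(A) no delinquency — satisfied.
(B) Schedule C activity — not satisfied.
(i) = T OR F = true.
(A) returns current — not satisfied.
(B) >50% out-of-jur. sales — fails.
(ii): F OR F → false.
(b) = T AND F = false.
(c) has storefront — not satisfied.
So (1) is not satisfied (F OR F OR F).
(2) ≤ 18 employees — holds.
Overall: F AND T → false.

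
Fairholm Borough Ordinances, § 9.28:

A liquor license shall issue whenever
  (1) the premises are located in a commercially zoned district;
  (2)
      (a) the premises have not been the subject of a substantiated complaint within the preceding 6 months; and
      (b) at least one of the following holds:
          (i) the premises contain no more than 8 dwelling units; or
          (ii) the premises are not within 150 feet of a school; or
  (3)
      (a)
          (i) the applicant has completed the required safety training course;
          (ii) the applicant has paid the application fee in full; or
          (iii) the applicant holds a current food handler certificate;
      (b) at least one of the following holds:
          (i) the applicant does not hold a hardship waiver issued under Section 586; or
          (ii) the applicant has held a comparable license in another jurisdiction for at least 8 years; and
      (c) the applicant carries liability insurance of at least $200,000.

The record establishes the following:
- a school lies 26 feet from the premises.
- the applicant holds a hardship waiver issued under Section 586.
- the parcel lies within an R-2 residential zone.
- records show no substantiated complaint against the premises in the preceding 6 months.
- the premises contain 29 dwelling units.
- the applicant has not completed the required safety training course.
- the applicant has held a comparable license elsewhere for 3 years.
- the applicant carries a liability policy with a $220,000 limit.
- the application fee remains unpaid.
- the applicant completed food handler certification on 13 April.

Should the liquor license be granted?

No — denied.

(1) commercially zoned — fails.
(a) no complaint in 6 mo. — holds.
(i) ≤ 8 units — not satisfied.
(ii) ≥150 ft from school — not met.
(b) = F OR F = false.
So (2) is not satisfied (T AND F).
(i) safety training — fails.
(ii) fee paid — not met.
(iii) food handler cert. — met.
So (a) is satisfied (F OR F OR T).
(i) not (hardship waiver) — not met.
(ii) prior license ≥ 8 yr — not satisfied.
(b): F OR F → false.
(c) insurance ≥ $200,000 — met.
So (3) is not satisfied (T AND F AND T).
So Overall is not satisfied (F OR F OR F).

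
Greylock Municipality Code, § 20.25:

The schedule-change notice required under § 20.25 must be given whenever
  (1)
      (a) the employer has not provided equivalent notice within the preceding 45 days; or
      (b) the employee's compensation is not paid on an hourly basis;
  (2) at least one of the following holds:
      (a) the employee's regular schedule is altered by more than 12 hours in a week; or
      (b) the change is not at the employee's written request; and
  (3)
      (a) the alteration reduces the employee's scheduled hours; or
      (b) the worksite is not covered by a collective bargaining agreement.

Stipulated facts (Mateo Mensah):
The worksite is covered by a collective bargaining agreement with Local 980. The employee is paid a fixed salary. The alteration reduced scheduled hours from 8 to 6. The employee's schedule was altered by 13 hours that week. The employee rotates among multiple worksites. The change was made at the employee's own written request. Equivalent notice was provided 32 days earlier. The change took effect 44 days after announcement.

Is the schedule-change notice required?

(a) no recent notice — not met.
(b) not (hourly-paid) — met.
So (1) is satisfied (F OR T).
(a) schedule shift > 12h — met.
(b) not employee-requested — fails.
(2) = T OR F = true.
(a) hours reduced — holds.
(b) no CBA — not satisfied.
(3): T OR F → true.
Overall: T AND T AND T → true.

Yes — required.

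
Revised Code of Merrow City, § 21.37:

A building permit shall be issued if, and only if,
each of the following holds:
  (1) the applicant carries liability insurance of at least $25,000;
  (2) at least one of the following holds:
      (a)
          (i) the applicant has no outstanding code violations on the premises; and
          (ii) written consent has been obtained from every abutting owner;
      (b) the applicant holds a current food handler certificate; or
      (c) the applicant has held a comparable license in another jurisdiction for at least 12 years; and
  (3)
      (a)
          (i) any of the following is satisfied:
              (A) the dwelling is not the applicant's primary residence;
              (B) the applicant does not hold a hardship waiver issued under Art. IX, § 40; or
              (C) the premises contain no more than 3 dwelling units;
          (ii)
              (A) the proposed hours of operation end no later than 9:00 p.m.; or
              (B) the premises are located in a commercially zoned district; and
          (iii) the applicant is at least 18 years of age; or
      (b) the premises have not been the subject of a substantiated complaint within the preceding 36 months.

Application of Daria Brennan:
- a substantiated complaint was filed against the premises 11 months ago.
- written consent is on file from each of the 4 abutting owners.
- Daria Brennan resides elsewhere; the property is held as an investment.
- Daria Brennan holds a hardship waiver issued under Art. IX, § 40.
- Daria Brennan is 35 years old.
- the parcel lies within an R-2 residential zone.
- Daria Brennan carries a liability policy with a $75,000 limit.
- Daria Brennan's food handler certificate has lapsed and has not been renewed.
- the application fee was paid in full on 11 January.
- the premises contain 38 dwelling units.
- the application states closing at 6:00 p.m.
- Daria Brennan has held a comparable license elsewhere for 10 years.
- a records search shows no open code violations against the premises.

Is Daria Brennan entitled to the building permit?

Yes — granted.

(1) insurance ≥ $25,000 — met.
(i) no code violations — met.
(ii) all abutters consent — satisfied.
(a): T AND T → true.
(b) food handler cert. — not met.
(c) prior license ≥ 12 yr — not satisfied.
(2): T OR F OR F → true.
(A) not (primary residence) — satisfied.
(B) not (hardship waiver) — fails.
(C) ≤ 3 units — fails.
(i) = T OR F OR F = true.
(A) closes by 9 p.m. — holds.
(B) commercially zoned — not satisfied.
So (ii) is satisfied (T OR F).
(iii) age ≥ 18 — met.
(a): T AND T AND T → true.
(b) no complaint in 36 mo. — fails.
(3): T OR F → true.
Overall: T AND T AND T → true.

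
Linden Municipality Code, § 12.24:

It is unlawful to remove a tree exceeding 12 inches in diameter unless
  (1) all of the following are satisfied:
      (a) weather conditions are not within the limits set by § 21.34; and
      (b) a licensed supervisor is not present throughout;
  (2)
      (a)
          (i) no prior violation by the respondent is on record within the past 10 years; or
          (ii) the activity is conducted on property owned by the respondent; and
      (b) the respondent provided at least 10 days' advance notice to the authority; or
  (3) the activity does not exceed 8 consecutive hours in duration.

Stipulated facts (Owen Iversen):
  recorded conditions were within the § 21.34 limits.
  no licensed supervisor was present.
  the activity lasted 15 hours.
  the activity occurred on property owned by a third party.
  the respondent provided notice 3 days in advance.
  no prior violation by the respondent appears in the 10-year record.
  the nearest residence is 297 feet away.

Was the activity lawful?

No — unlawful.

(a) not (weather ok) — fails.
(b) not (supervisor present) — holds.
So (1) is not satisfied (F AND T).
(i) no prior violation — satisfied.
(ii) own property — not satisfied.
(a): T OR F → true.
(b) ≥10 days' notice — fails.
(2): T AND F → false.
(3) ≤ 8 hrs duration — not satisfied.
Overall: F OR F OR F → false.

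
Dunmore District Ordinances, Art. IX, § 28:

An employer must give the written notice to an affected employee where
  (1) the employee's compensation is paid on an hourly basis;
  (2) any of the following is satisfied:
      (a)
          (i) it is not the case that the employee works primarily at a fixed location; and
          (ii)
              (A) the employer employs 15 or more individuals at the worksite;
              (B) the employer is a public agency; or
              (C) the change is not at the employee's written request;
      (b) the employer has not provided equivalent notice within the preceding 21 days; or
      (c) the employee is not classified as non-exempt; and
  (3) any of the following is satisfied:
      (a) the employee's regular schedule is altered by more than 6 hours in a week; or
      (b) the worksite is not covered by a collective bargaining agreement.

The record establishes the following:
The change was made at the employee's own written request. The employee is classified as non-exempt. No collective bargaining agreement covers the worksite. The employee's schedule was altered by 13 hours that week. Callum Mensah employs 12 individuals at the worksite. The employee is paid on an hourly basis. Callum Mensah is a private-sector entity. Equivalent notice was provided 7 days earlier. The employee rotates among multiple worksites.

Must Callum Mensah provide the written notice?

(1) hourly-paid — holds.
(i) not (fixed location) — met.
(A) ≥ 15 at site — not met.
(B) public agency — not satisfied.
(C) not employee-requested — not satisfied.
(ii) = F OR F OR F = false.
So (a) is not satisfied (T AND F).
(b) no recent notice — fails.
(c) not (non-exempt) — fails.
(2) = F OR F OR F = false.
(a) schedule shift > 6h — holds.
(b) no CBA — met.
(3): T OR T → true.
Overall: T AND F AND T → false.

No — not required.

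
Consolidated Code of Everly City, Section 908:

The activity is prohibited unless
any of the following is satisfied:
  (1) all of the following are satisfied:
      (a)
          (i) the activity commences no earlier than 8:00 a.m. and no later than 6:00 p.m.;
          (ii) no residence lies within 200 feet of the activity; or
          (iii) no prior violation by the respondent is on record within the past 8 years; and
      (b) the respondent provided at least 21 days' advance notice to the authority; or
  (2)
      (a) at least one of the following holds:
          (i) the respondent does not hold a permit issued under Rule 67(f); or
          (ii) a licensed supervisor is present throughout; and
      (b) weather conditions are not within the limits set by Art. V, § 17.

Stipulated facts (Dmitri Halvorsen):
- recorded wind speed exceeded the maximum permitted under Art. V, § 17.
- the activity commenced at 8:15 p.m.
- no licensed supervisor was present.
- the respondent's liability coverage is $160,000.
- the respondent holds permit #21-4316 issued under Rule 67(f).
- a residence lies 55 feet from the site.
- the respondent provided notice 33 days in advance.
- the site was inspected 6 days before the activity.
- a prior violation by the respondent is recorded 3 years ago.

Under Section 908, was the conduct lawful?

No — unlawful.

(i) start within hours — not satisfied.
(ii) no residence in 200 ft — not satisfied.
(iii) no prior violation — fails.
So (a) is not satisfied (F OR F OR F).
(b) ≥21 days' notice — satisfied.
(1): F AND T → false.
(i) not (holds permit) — fails.
(ii) supervisor present — fails.
(a) = F OR F = false.
(b) not (weather ok) — holds.
So (2) is not satisfied (F AND T).
Overall = F OR F = false.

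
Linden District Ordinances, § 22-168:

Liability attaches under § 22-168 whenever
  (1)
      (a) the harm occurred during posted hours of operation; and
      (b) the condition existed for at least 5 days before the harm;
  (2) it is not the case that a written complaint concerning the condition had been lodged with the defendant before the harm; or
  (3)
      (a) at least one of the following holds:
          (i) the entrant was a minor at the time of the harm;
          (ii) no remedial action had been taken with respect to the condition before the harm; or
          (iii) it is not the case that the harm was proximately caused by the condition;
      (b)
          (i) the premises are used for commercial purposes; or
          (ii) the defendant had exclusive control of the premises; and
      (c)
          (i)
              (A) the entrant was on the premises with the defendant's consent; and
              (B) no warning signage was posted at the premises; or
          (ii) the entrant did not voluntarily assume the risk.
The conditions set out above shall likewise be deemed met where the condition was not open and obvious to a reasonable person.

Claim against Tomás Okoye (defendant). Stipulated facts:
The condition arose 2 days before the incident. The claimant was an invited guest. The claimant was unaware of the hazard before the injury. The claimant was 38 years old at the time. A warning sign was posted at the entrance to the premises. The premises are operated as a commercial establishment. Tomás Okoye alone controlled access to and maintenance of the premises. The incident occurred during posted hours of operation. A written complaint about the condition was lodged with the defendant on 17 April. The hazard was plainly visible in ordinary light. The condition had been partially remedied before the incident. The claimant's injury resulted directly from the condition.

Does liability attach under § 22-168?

(a) during posted hours — holds.
(b) condition ≥5 days old — not satisfied.
(1): T AND F → false.
(2) not (complaint lodged) — not satisfied.
(i) entrant a minor — fails.
(ii) no remedial action — fails.
(iii) not (proximate cause) — not met.
(a) = F OR F OR F = false.
(i) commercial use — holds.
(ii) exclusive control — holds.
(b): T OR T → true.
(A) consent to enter — met.
(B) no signage posted — fails.
(i): T AND F → false.
(ii) no assumed risk — met.
(c) = F OR T = true.
So (3) is not satisfied (F AND T AND T).
So Overall is not satisfied (F OR F OR F).
Exception (not open/obvious) — not satisfied.
Result: main false OR exception false → false.

No — not liable.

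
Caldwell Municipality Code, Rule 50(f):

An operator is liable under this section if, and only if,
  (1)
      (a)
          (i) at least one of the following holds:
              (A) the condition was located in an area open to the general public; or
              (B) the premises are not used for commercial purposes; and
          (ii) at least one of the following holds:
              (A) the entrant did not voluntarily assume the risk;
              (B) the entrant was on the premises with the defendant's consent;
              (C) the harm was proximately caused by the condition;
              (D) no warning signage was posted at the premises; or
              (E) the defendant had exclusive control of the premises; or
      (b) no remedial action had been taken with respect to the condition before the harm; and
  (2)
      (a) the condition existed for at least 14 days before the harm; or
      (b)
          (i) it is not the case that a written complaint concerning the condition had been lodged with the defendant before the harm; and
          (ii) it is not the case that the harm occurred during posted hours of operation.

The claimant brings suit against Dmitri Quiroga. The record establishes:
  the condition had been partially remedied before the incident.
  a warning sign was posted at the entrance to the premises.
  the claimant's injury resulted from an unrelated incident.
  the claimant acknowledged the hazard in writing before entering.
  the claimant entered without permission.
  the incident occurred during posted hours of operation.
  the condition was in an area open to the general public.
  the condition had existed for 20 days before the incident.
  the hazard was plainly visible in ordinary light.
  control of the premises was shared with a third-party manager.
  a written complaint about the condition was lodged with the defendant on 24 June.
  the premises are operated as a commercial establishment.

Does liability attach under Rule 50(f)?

(A) public area — met.
(B) not (commercial use) — not met.
(i) = T OR F = true.
(A) no assumed risk — not satisfied.
(B) consent to enter — not met.
(C) proximate cause — not satisfied.
(D) no signage posted — not satisfied.
(E) exclusive control — not satisfied.
So (ii) is not satisfied (F OR F OR F OR F OR F).
(a) = T AND F = false.
(b) no remedial action — not met.
So (1) is not satisfied (F OR F).
(a) condition ≥14 days old — satisfied.
(i) not (complaint lodged) — fails.
(ii) not (during posted hours) — not met.
(b): F AND F → false.
So (2) is satisfied (T OR F).
Overall: F AND T → false.

No — not liable.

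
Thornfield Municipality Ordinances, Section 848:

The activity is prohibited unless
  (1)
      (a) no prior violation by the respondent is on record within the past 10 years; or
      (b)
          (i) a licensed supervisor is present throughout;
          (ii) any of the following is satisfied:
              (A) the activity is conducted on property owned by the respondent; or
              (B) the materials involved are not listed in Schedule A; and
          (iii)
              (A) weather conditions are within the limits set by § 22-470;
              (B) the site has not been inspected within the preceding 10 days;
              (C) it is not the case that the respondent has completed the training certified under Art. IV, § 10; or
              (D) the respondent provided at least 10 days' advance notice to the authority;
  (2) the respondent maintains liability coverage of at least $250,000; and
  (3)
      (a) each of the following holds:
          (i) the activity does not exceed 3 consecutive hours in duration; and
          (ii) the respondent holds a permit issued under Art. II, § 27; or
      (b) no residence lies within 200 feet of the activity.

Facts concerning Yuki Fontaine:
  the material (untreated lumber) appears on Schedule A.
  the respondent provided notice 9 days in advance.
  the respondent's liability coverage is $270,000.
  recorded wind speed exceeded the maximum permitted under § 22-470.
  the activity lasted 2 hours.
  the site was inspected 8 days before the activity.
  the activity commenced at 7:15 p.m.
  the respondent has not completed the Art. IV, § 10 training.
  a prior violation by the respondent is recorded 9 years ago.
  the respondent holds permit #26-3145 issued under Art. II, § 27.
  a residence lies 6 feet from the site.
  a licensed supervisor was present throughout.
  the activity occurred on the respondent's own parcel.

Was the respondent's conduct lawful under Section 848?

Yes — lawful.

(a) no prior violation — not met.
(i) supervisor present — holds.
(A) own property — satisfied.
(B) not (Schedule A material) — not met.
So (ii) is satisfied (T OR F).
(A) weather ok — fails.
(B) not (site inspected) — fails.
(C) not (training certified) — holds.
(D) ≥10 days' notice — not satisfied.
(iii) = F OR F OR T OR F = true.
(b): T AND T AND T → true.
(1) = F OR T = true.
(2) coverage ≥ $250,000 — satisfied.
(i) ≤ 3 hrs duration — met.
(ii) holds permit — holds.
So (a) is satisfied (T AND T).
(b) no residence in 200 ft — not met.
(3) = T OR F = true.
So Overall is satisfied (T AND T AND T).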